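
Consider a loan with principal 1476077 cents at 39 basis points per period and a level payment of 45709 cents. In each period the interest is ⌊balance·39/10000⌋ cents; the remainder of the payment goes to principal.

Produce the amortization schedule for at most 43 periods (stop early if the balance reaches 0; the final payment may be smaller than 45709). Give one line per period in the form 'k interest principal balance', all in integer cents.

1. interest=⌊1476077·39/10000⌋=5756; principal=45709-5756=39953; balance=1476077-39953=1436124
2. interest=⌊1436124·39/10000⌋=5600; principal=45709-5600=40109; balance=1436124-40109=1396015
3. interest=⌊1396015·39/10000⌋=5444; principal=45709-5444=40265; balance=1396015-40265=1355750
4. interest=⌊1355750·39/10000⌋=5287; principal=45709-5287=40422; balance=1355750-40422=1315328
5. interest=⌊1315328·39/10000⌋=5129; principal=45709-5129=40580; balance=1315328-40580=1274748
6. interest=⌊1274748·39/10000⌋=4971; principal=45709-4971=40738; balance=1274748-40738=1234010
7. interest=⌊1234010·39/10000⌋=4812; principal=45709-4812=40897; balance=1234010-40897=1193113
8. interest=⌊1193113·39/10000⌋=4653; principal=45709-4653=41056; balance=1193113-41056=1152057
9. interest=⌊1152057·39/10000⌋=4493; principal=45709-4493=41216; balance=1152057-41216=1110841
10. interest=⌊1110841·39/10000⌋=4332; principal=45709-4332=41377; balance=1110841-41377=1069464
11. interest=⌊1069464·39/10000⌋=4170; principal=45709-4170=41539; balance=1069464-41539=1027925
12. interest=⌊1027925·39/10000⌋=4008; principal=45709-4008=41701; balance=1027925-41701=986224
13. interest=⌊986224·39/10000⌋=3846; principal=45709-3846=41863; balance=986224-41863=944361
14. interest=⌊944361·39/10000⌋=3683; principal=45709-3683=42026; balance=944361-42026=902335
15. interest=⌊902335·39/10000⌋=3519; principal=45709-3519=42190; balance=902335-42190=860145
16. interest=⌊860145·39/10000⌋=3354; principal=45709-3354=42355; balance=860145-42355=817790
17. interest=⌊817790·39/10000⌋=3189; principal=45709-3189=42520; balance=817790-42520=775270
18. interest=⌊775270·39/10000⌋=3023; principal=45709-3023=42686; balance=775270-42686=732584
19. interest=⌊732584·39/10000⌋=2857; principal=45709-2857=42852; balance=732584-42852=689732
20. interest=⌊689732·39/10000⌋=2689; principal=45709-2689=43020; balance=689732-43020=646712
21. interest=⌊646712·39/10000⌋=2522; principal=45709-2522=43187; balance=646712-43187=603525
22. interest=⌊603525·39/10000⌋=2353; principal=45709-2353=43356; balance=603525-43356=560169
23. interest=⌊560169·39/10000⌋=2184; principal=45709-2184=43525; balance=560169-43525=516644
24. interest=⌊516644·39/10000⌋=2014; principal=45709-2014=43695; balance=516644-43695=472949
25. interest=⌊472949·39/10000⌋=1844; principal=45709-1844=43865; balance=472949-43865=429084
26. interest=⌊429084·39/10000⌋=1673; principal=45709-1673=44036; balance=429084-44036=385048
27. interest=⌊385048·39/10000⌋=1501; principal=45709-1501=44208; balance=385048-44208=340840
28. interest=⌊340840·39/10000⌋=1329; principal=45709-1329=44380; balance=340840-44380=296460
29. interest=⌊296460·39/10000⌋=1156; principal=45709-1156=44553; balance=296460-44553=251907
30. interest=⌊251907·39/10000⌋=982; principal=45709-982=44727; balance=251907-44727=207180
31. interest=⌊207180·39/10000⌋=808; principal=45709-808=44901; balance=207180-44901=162279
32. interest=⌊162279·39/10000⌋=632; principal=45709-632=45077; balance=162279-45077=117202
33. interest=⌊117202·39/10000⌋=457; principal=45709-457=45252; balance=117202-45252=71950
34. interest=⌊71950·39/10000⌋=280; principal=45709-280=45429; balance=71950-45429=26521
35. interest=⌊26521·39/10000⌋=103; principal=min(45709-103,26521)=26521; balance=26521-26521=0

1 5756 39953 1436124
2 5600 40109 1396015
3 5444 40265 1355750
4 5287 40422 1315328
5 5129 40580 1274748
6 4971 40738 1234010
7 4812 40897 1193113
8 4653 41056 1152057
9 4493 41216 1110841
10 4332 41377 1069464
11 4170 41539 1027925
12 4008 41701 986224
13 3846 41863 944361
14 3683 42026 902335
15 3519 42190 860145
16 3354 42355 817790
17 3189 42520 775270
18 3023 42686 732584
19 2857 42852 689732
20 2689 43020 646712
21 2522 43187 603525
22 2353 43356 560169
23 2184 43525 516644
24 2014 43695 472949
25 1844 43865 429084
26 1673 44036 385048
27 1501 44208 340840
28 1329 44380 296460
29 1156 44553 251907
30 982 44727 207180
31 808 44901 162279
32 632 45077 117202
33 457 45252 71950
34 280 45429 26521
35 103 26521 0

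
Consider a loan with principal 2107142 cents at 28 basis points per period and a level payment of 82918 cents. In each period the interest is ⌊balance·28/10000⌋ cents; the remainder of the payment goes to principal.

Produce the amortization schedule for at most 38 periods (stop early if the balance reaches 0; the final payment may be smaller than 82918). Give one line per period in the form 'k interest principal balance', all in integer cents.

1 5899 77019 2030123
2 5684 77234 1952889
3 5468 77450 1875439
4 5251 77667 1797772
5 5033 77885 1719887
6 4815 78103 1641784
7 4596 78322 1563462
8 4377 78541 1484921
9 4157 78761 1406160
10 3937 78981 1327179
11 3716 79202 1247977
12 3494 79424 1168553
13 3271 79647 1088906
14 3048 79870 1009036
15 2825 80093 928943
16 2601 80317 848626
17 2376 80542 768084
18 2150 80768 687316
19 1924 80994 606322
20 1697 81221 525101
21 1470 81448 443653
22 1242 81676 361977
23 1013 81905 280072
24 784 82134 197938
25 554 82364 115574
26 323 82595 32979
27 92 32979 0

1. interest=⌊2107142·28/10000⌋=5899; principal=82918-5899=77019; balance=2107142-77019=2030123
2. interest=⌊2030123·28/10000⌋=5684; principal=82918-5684=77234; balance=2030123-77234=1952889
3. interest=⌊1952889·28/10000⌋=5468; principal=82918-5468=77450; balance=1952889-77450=1875439
4. interest=⌊1875439·28/10000⌋=5251; principal=82918-5251=77667; balance=1875439-77667=1797772
5. interest=⌊1797772·28/10000⌋=5033; principal=82918-5033=77885; balance=1797772-77885=1719887
6. interest=⌊1719887·28/10000⌋=4815; principal=82918-4815=78103; balance=1719887-78103=1641784
7. interest=⌊1641784·28/10000⌋=4596; principal=82918-4596=78322; balance=1641784-78322=1563462
8. interest=⌊1563462·28/10000⌋=4377; principal=82918-4377=78541; balance=1563462-78541=1484921
9. interest=⌊1484921·28/10000⌋=4157; principal=82918-4157=78761; balance=1484921-78761=1406160
10. interest=⌊1406160·28/10000⌋=3937; principal=82918-3937=78981; balance=1406160-78981=1327179
11. interest=⌊1327179·28/10000⌋=3716; principal=82918-3716=79202; balance=1327179-79202=1247977
12. interest=⌊1247977·28/10000⌋=3494; principal=82918-3494=79424; balance=1247977-79424=1168553
13. interest=⌊1168553·28/10000⌋=3271; principal=82918-3271=79647; balance=1168553-79647=1088906
14. interest=⌊1088906·28/10000⌋=3048; principal=82918-3048=79870; balance=1088906-79870=1009036
15. interest=⌊1009036·28/10000⌋=2825; principal=82918-2825=80093; balance=1009036-80093=928943
16. interest=⌊928943·28/10000⌋=2601; principal=82918-2601=80317; balance=928943-80317=848626
17. interest=⌊848626·28/10000⌋=2376; principal=82918-2376=80542; balance=848626-80542=768084
18. interest=⌊768084·28/10000⌋=2150; principal=82918-2150=80768; balance=768084-80768=687316
19. interest=⌊687316·28/10000⌋=1924; principal=82918-1924=80994; balance=687316-80994=606322
20. interest=⌊606322·28/10000⌋=1697; principal=82918-1697=81221; balance=606322-81221=525101
21. interest=⌊525101·28/10000⌋=1470; principal=82918-1470=81448; balance=525101-81448=443653
22. interest=⌊443653·28/10000⌋=1242; principal=82918-1242=81676; balance=443653-81676=361977
23. interest=⌊361977·28/10000⌋=1013; principal=82918-1013=81905; balance=361977-81905=280072
24. interest=⌊280072·28/10000⌋=784; principal=82918-784=82134; balance=280072-82134=197938
25. interest=⌊197938·28/10000⌋=554; principal=82918-554=82364; balance=197938-82364=115574
26. interest=⌊115574·28/10000⌋=323; principal=82918-323=82595; balance=115574-82595=32979
27. interest=⌊32979·28/10000⌋=92; principal=min(82918-92,32979)=32979; balance=32979-32979=0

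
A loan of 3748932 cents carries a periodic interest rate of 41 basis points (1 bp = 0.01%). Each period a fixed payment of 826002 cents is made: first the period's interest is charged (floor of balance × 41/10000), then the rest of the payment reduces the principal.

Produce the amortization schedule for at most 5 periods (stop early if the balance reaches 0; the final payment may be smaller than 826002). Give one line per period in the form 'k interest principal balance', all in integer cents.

1. interest=⌊3748932·41/10000⌋=15370; principal=826002-15370=810632; balance=3748932-810632=2938300
2. interest=⌊2938300·41/10000⌋=12047; principal=826002-12047=813955; balance=2938300-813955=2124345
3. interest=⌊2124345·41/10000⌋=8709; principal=826002-8709=817293; balance=2124345-817293=1307052
4. interest=⌊1307052·41/10000⌋=5358; principal=826002-5358=820644; balance=1307052-820644=486408
5. interest=⌊486408·41/10000⌋=1994; principal=min(826002-1994,486408)=486408; balance=486408-486408=0

1 15370 810632 2938300
2 12047 813955 2124345
3 8709 817293 1307052
4 5358 820644 486408
5 1994 486408 0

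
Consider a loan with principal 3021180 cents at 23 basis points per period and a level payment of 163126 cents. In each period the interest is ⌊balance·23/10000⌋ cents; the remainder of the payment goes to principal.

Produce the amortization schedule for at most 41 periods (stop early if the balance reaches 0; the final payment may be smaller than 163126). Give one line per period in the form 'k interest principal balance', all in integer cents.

1 6948 156178 2865002
2 6589 156537 2708465
3 6229 156897 2551568
4 5868 157258 2394310
5 5506 157620 2236690
6 5144 157982 2078708
7 4781 158345 1920363
8 4416 158710 1761653
9 4051 159075 1602578
10 3685 159441 1443137
11 3319 159807 1283330
12 2951 160175 1123155
13 2583 160543 962612
14 2214 160912 801700
15 1843 161283 640417
16 1472 161654 478763
17 1101 162025 316738
18 728 162398 154340
19 354 154340 0

1. interest=⌊3021180·23/10000⌋=6948; principal=163126-6948=156178; balance=3021180-156178=2865002
2. interest=⌊2865002·23/10000⌋=6589; principal=163126-6589=156537; balance=2865002-156537=2708465
3. interest=⌊2708465·23/10000⌋=6229; principal=163126-6229=156897; balance=2708465-156897=2551568
4. interest=⌊2551568·23/10000⌋=5868; principal=163126-5868=157258; balance=2551568-157258=2394310
5. interest=⌊2394310·23/10000⌋=5506; principal=163126-5506=157620; balance=2394310-157620=2236690
6. interest=⌊2236690·23/10000⌋=5144; principal=163126-5144=157982; balance=2236690-157982=2078708
7. interest=⌊2078708·23/10000⌋=4781; principal=163126-4781=158345; balance=2078708-158345=1920363
8. interest=⌊1920363·23/10000⌋=4416; principal=163126-4416=158710; balance=1920363-158710=1761653
9. interest=⌊1761653·23/10000⌋=4051; principal=163126-4051=159075; balance=1761653-159075=1602578
10. interest=⌊1602578·23/10000⌋=3685; principal=163126-3685=159441; balance=1602578-159441=1443137
11. interest=⌊1443137·23/10000⌋=3319; principal=163126-3319=159807; balance=1443137-159807=1283330
12. interest=⌊1283330·23/10000⌋=2951; principal=163126-2951=160175; balance=1283330-160175=1123155
13. interest=⌊1123155·23/10000⌋=2583; principal=163126-2583=160543; balance=1123155-160543=962612
14. interest=⌊962612·23/10000⌋=2214; principal=163126-2214=160912; balance=962612-160912=801700
15. interest=⌊801700·23/10000⌋=1843; principal=163126-1843=161283; balance=801700-161283=640417
16. interest=⌊640417·23/10000⌋=1472; principal=163126-1472=161654; balance=640417-161654=478763
17. interest=⌊478763·23/10000⌋=1101; principal=163126-1101=162025; balance=478763-162025=316738
18. interest=⌊316738·23/10000⌋=728; principal=163126-728=162398; balance=316738-162398=154340
19. interest=⌊154340·23/10000⌋=354; principal=min(163126-354,154340)=154340; balance=154340-154340=0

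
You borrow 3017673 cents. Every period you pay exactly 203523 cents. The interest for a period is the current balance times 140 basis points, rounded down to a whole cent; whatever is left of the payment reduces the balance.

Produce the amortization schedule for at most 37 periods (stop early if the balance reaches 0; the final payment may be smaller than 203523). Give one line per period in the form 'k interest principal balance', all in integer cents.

1. interest=⌊3017673·140/10000⌋=42247; principal=203523-42247=161276; balance=3017673-161276=2856397
2. interest=⌊2856397·140/10000⌋=39989; principal=203523-39989=163534; balance=2856397-163534=2692863
3. interest=⌊2692863·140/10000⌋=37700; principal=203523-37700=165823; balance=2692863-165823=2527040
4. interest=⌊2527040·140/10000⌋=35378; principal=203523-35378=168145; balance=2527040-168145=2358895
5. interest=⌊2358895·140/10000⌋=33024; principal=203523-33024=170499; balance=2358895-170499=2188396
6. interest=⌊2188396·140/10000⌋=30637; principal=203523-30637=172886; balance=2188396-172886=2015510
7. interest=⌊2015510·140/10000⌋=28217; principal=203523-28217=175306; balance=2015510-175306=1840204
8. interest=⌊1840204·140/10000⌋=25762; principal=203523-25762=177761; balance=1840204-177761=1662443
9. interest=⌊1662443·140/10000⌋=23274; principal=203523-23274=180249; balance=1662443-180249=1482194
10. interest=⌊1482194·140/10000⌋=20750; principal=203523-20750=182773; balance=1482194-182773=1299421
11. interest=⌊1299421·140/10000⌋=18191; principal=203523-18191=185332; balance=1299421-185332=1114089
12. interest=⌊1114089·140/10000⌋=15597; principal=203523-15597=187926; balance=1114089-187926=926163
13. interest=⌊926163·140/10000⌋=12966; principal=203523-12966=190557; balance=926163-190557=735606
14. interest=⌊735606·140/10000⌋=10298; principal=203523-10298=193225; balance=735606-193225=542381
15. interest=⌊542381·140/10000⌋=7593; principal=203523-7593=195930; balance=542381-195930=346451
16. interest=⌊346451·140/10000⌋=4850; principal=203523-4850=198673; balance=346451-198673=147778
17. interest=⌊147778·140/10000⌋=2068; principal=min(203523-2068,147778)=147778; balance=147778-147778=0

1 42247 161276 2856397
2 39989 163534 2692863
3 37700 165823 2527040
4 35378 168145 2358895
5 33024 170499 2188396
6 30637 172886 2015510
7 28217 175306 1840204
8 25762 177761 1662443
9 23274 180249 1482194
10 20750 182773 1299421
11 18191 185332 1114089
12 15597 187926 926163
13 12966 190557 735606
14 10298 193225 542381
15 7593 195930 346451
16 4850 198673 147778
17 2068 147778 0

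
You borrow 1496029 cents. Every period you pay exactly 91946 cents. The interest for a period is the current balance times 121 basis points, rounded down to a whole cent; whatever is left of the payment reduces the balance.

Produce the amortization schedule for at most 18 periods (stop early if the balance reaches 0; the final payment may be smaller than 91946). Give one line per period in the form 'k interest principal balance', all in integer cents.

1. interest=⌊1496029·121/10000⌋=18101; principal=91946-18101=73845; balance=1496029-73845=1422184
2. interest=⌊1422184·121/10000⌋=17208; principal=91946-17208=74738; balance=1422184-74738=1347446
3. interest=⌊1347446·121/10000⌋=16304; principal=91946-16304=75642; balance=1347446-75642=1271804
4. interest=⌊1271804·121/10000⌋=15388; principal=91946-15388=76558; balance=1271804-76558=1195246
5. interest=⌊1195246·121/10000⌋=14462; principal=91946-14462=77484; balance=1195246-77484=1117762
6. interest=⌊1117762·121/10000⌋=13524; principal=91946-13524=78422; balance=1117762-78422=1039340
7. interest=⌊1039340·121/10000⌋=12576; principal=91946-12576=79370; balance=1039340-79370=959970
8. interest=⌊959970·121/10000⌋=11615; principal=91946-11615=80331; balance=959970-80331=879639
9. interest=⌊879639·121/10000⌋=10643; principal=91946-10643=81303; balance=879639-81303=798336
10. interest=⌊798336·121/10000⌋=9659; principal=91946-9659=82287; balance=798336-82287=716049
11. interest=⌊716049·121/10000⌋=8664; principal=91946-8664=83282; balance=716049-83282=632767
12. interest=⌊632767·121/10000⌋=7656; principal=91946-7656=84290; balance=632767-84290=548477
13. interest=⌊548477·121/10000⌋=6636; principal=91946-6636=85310; balance=548477-85310=463167
14. interest=⌊463167·121/10000⌋=5604; principal=91946-5604=86342; balance=463167-86342=376825
15. interest=⌊376825·121/10000⌋=4559; principal=91946-4559=87387; balance=376825-87387=289438
16. interest=⌊289438·121/10000⌋=3502; principal=91946-3502=88444; balance=289438-88444=200994
17. interest=⌊200994·121/10000⌋=2432; principal=91946-2432=89514; balance=200994-89514=111480
18. interest=⌊111480·121/10000⌋=1348; principal=91946-1348=90598; balance=111480-90598=20882

1 18101 73845 1422184
2 17208 74738 1347446
3 16304 75642 1271804
4 15388 76558 1195246
5 14462 77484 1117762
6 13524 78422 1039340
7 12576 79370 959970
8 11615 80331 879639
9 10643 81303 798336
10 9659 82287 716049
11 8664 83282 632767
12 7656 84290 548477
13 6636 85310 463167
14 5604 86342 376825
15 4559 87387 289438
16 3502 88444 200994
17 2432 89514 111480
18 1348 90598 20882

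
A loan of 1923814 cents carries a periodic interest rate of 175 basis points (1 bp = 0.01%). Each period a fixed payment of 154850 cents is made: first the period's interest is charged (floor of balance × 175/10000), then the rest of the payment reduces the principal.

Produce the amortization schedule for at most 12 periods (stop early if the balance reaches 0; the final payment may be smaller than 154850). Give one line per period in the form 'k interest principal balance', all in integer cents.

1. interest=⌊1923814·175/10000⌋=33666; principal=154850-33666=121184; balance=1923814-121184=1802630
2. interest=⌊1802630·175/10000⌋=31546; principal=154850-31546=123304; balance=1802630-123304=1679326
3. interest=⌊1679326·175/10000⌋=29388; principal=154850-29388=125462; balance=1679326-125462=1553864
4. interest=⌊1553864·175/10000⌋=27192; principal=154850-27192=127658; balance=1553864-127658=1426206
5. interest=⌊1426206·175/10000⌋=24958; principal=154850-24958=129892; balance=1426206-129892=1296314
6. interest=⌊1296314·175/10000⌋=22685; principal=154850-22685=132165; balance=1296314-132165=1164149
7. interest=⌊1164149·175/10000⌋=20372; principal=154850-20372=134478; balance=1164149-134478=1029671
8. interest=⌊1029671·175/10000⌋=18019; principal=154850-18019=136831; balance=1029671-136831=892840
9. interest=⌊892840·175/10000⌋=15624; principal=154850-15624=139226; balance=892840-139226=753614
10. interest=⌊753614·175/10000⌋=13188; principal=154850-13188=141662; balance=753614-141662=611952
11. interest=⌊611952·175/10000⌋=10709; principal=154850-10709=144141; balance=611952-144141=467811
12. interest=⌊467811·175/10000⌋=8186; principal=154850-8186=146664; balance=467811-146664=321147

1 33666 121184 1802630
2 31546 123304 1679326
3 29388 125462 1553864
4 27192 127658 1426206
5 24958 129892 1296314
6 22685 132165 1164149
7 20372 134478 1029671
8 18019 136831 892840
9 15624 139226 753614
10 13188 141662 611952
11 10709 144141 467811
12 8186 146664 321147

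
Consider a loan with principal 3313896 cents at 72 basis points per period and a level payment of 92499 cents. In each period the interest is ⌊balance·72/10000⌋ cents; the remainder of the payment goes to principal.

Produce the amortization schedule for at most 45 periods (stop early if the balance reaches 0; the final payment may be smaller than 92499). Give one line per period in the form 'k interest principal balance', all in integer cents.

1 23860 68639 3245257
2 23365 69134 3176123
3 22868 69631 3106492
4 22366 70133 3036359
5 21861 70638 2965721
6 21353 71146 2894575
7 20840 71659 2822916
8 20324 72175 2750741
9 19805 72694 2678047
10 19281 73218 2604829
11 18754 73745 2531084
12 18223 74276 2456808
13 17689 74810 2381998
14 17150 75349 2306649
15 16607 75892 2230757
16 16061 76438 2154319
17 15511 76988 2077331
18 14956 77543 1999788
19 14398 78101 1921687
20 13836 78663 1843024
21 13269 79230 1763794
22 12699 79800 1683994
23 12124 80375 1603619
24 11546 80953 1522666
25 10963 81536 1441130
26 10376 82123 1359007
27 9784 82715 1276292
28 9189 83310 1192982
29 8589 83910 1109072
30 7985 84514 1024558
31 7376 85123 939435
32 6763 85736 853699
33 6146 86353 767346
34 5524 86975 680371
35 4898 87601 592770
36 4267 88232 504538
37 3632 88867 415671
38 2992 89507 326164
39 2348 90151 236013
40 1699 90800 145213
41 1045 91454 53759
42 387 53759 0

1. interest=⌊3313896·72/10000⌋=23860; principal=92499-23860=68639; balance=3313896-68639=3245257
2. interest=⌊3245257·72/10000⌋=23365; principal=92499-23365=69134; balance=3245257-69134=3176123
3. interest=⌊3176123·72/10000⌋=22868; principal=92499-22868=69631; balance=3176123-69631=3106492
4. interest=⌊3106492·72/10000⌋=22366; principal=92499-22366=70133; balance=3106492-70133=3036359
5. interest=⌊3036359·72/10000⌋=21861; principal=92499-21861=70638; balance=3036359-70638=2965721
6. interest=⌊2965721·72/10000⌋=21353; principal=92499-21353=71146; balance=2965721-71146=2894575
7. interest=⌊2894575·72/10000⌋=20840; principal=92499-20840=71659; balance=2894575-71659=2822916
8. interest=⌊2822916·72/10000⌋=20324; principal=92499-20324=72175; balance=2822916-72175=2750741
9. interest=⌊2750741·72/10000⌋=19805; principal=92499-19805=72694; balance=2750741-72694=2678047
10. interest=⌊2678047·72/10000⌋=19281; principal=92499-19281=73218; balance=2678047-73218=2604829
11. interest=⌊2604829·72/10000⌋=18754; principal=92499-18754=73745; balance=2604829-73745=2531084
12. interest=⌊2531084·72/10000⌋=18223; principal=92499-18223=74276; balance=2531084-74276=2456808
13. interest=⌊2456808·72/10000⌋=17689; principal=92499-17689=74810; balance=2456808-74810=2381998
14. interest=⌊2381998·72/10000⌋=17150; principal=92499-17150=75349; balance=2381998-75349=2306649
15. interest=⌊2306649·72/10000⌋=16607; principal=92499-16607=75892; balance=2306649-75892=2230757
16. interest=⌊2230757·72/10000⌋=16061; principal=92499-16061=76438; balance=2230757-76438=2154319
17. interest=⌊2154319·72/10000⌋=15511; principal=92499-15511=76988; balance=2154319-76988=2077331
18. interest=⌊2077331·72/10000⌋=14956; principal=92499-14956=77543; balance=2077331-77543=1999788
19. interest=⌊1999788·72/10000⌋=14398; principal=92499-14398=78101; balance=1999788-78101=1921687
20. interest=⌊1921687·72/10000⌋=13836; principal=92499-13836=78663; balance=1921687-78663=1843024
21. interest=⌊1843024·72/10000⌋=13269; principal=92499-13269=79230; balance=1843024-79230=1763794
22. interest=⌊1763794·72/10000⌋=12699; principal=92499-12699=79800; balance=1763794-79800=1683994
23. interest=⌊1683994·72/10000⌋=12124; principal=92499-12124=80375; balance=1683994-80375=1603619
24. interest=⌊1603619·72/10000⌋=11546; principal=92499-11546=80953; balance=1603619-80953=1522666
25. interest=⌊1522666·72/10000⌋=10963; principal=92499-10963=81536; balance=1522666-81536=1441130
26. interest=⌊1441130·72/10000⌋=10376; principal=92499-10376=82123; balance=1441130-82123=1359007
27. interest=⌊1359007·72/10000⌋=9784; principal=92499-9784=82715; balance=1359007-82715=1276292
28. interest=⌊1276292·72/10000⌋=9189; principal=92499-9189=83310; balance=1276292-83310=1192982
29. interest=⌊1192982·72/10000⌋=8589; principal=92499-8589=83910; balance=1192982-83910=1109072
30. interest=⌊1109072·72/10000⌋=7985; principal=92499-7985=84514; balance=1109072-84514=1024558
31. interest=⌊1024558·72/10000⌋=7376; principal=92499-7376=85123; balance=1024558-85123=939435
32. interest=⌊939435·72/10000⌋=6763; principal=92499-6763=85736; balance=939435-85736=853699
33. interest=⌊853699·72/10000⌋=6146; principal=92499-6146=86353; balance=853699-86353=767346
34. interest=⌊767346·72/10000⌋=5524; principal=92499-5524=86975; balance=767346-86975=680371
35. interest=⌊680371·72/10000⌋=4898; principal=92499-4898=87601; balance=680371-87601=592770
36. interest=⌊592770·72/10000⌋=4267; principal=92499-4267=88232; balance=592770-88232=504538
37. interest=⌊504538·72/10000⌋=3632; principal=92499-3632=88867; balance=504538-88867=415671
38. interest=⌊415671·72/10000⌋=2992; principal=92499-2992=89507; balance=415671-89507=326164
39. interest=⌊326164·72/10000⌋=2348; principal=92499-2348=90151; balance=326164-90151=236013
40. interest=⌊236013·72/10000⌋=1699; principal=92499-1699=90800; balance=236013-90800=145213
41. interest=⌊145213·72/10000⌋=1045; principal=92499-1045=91454; balance=145213-91454=53759
42. interest=⌊53759·72/10000⌋=387; principal=min(92499-387,53759)=53759; balance=53759-53759=0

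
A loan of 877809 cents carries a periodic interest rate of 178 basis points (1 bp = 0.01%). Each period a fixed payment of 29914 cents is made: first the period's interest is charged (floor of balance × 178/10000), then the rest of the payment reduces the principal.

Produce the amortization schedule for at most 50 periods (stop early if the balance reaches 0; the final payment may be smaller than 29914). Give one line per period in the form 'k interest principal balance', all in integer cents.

1. interest=⌊877809·178/10000⌋=15625; principal=29914-15625=14289; balance=877809-14289=863520
2. interest=⌊863520·178/10000⌋=15370; principal=29914-15370=14544; balance=863520-14544=848976
3. interest=⌊848976·178/10000⌋=15111; principal=29914-15111=14803; balance=848976-14803=834173
4. interest=⌊834173·178/10000⌋=14848; principal=29914-14848=15066; balance=834173-15066=819107
5. interest=⌊819107·178/10000⌋=14580; principal=29914-14580=15334; balance=819107-15334=803773
6. interest=⌊803773·178/10000⌋=14307; principal=29914-14307=15607; balance=803773-15607=788166
7. interest=⌊788166·178/10000⌋=14029; principal=29914-14029=15885; balance=788166-15885=772281
8. interest=⌊772281·178/10000⌋=13746; principal=29914-13746=16168; balance=772281-16168=756113
9. interest=⌊756113·178/10000⌋=13458; principal=29914-13458=16456; balance=756113-16456=739657
10. interest=⌊739657·178/10000⌋=13165; principal=29914-13165=16749; balance=739657-16749=722908
11. interest=⌊722908·178/10000⌋=12867; principal=29914-12867=17047; balance=722908-17047=705861
12. interest=⌊705861·178/10000⌋=12564; principal=29914-12564=17350; balance=705861-17350=688511
13. interest=⌊688511·178/10000⌋=12255; principal=29914-12255=17659; balance=688511-17659=670852
14. interest=⌊670852·178/10000⌋=11941; principal=29914-11941=17973; balance=670852-17973=652879
15. interest=⌊652879·178/10000⌋=11621; principal=29914-11621=18293; balance=652879-18293=634586
16. interest=⌊634586·178/10000⌋=11295; principal=29914-11295=18619; balance=634586-18619=615967
17. interest=⌊615967·178/10000⌋=10964; principal=29914-10964=18950; balance=615967-18950=597017
18. interest=⌊597017·178/10000⌋=10626; principal=29914-10626=19288; balance=597017-19288=577729
19. interest=⌊577729·178/10000⌋=10283; principal=29914-10283=19631; balance=577729-19631=558098
20. interest=⌊558098·178/10000⌋=9934; principal=29914-9934=19980; balance=558098-19980=538118
21. interest=⌊538118·178/10000⌋=9578; principal=29914-9578=20336; balance=538118-20336=517782
22. interest=⌊517782·178/10000⌋=9216; principal=29914-9216=20698; balance=517782-20698=497084
23. interest=⌊497084·178/10000⌋=8848; principal=29914-8848=21066; balance=497084-21066=476018
24. interest=⌊476018·178/10000⌋=8473; principal=29914-8473=21441; balance=476018-21441=454577
25. interest=⌊454577·178/10000⌋=8091; principal=29914-8091=21823; balance=454577-21823=432754
26. interest=⌊432754·178/10000⌋=7703; principal=29914-7703=22211; balance=432754-22211=410543
27. interest=⌊410543·178/10000⌋=7307; principal=29914-7307=22607; balance=410543-22607=387936
28. interest=⌊387936·178/10000⌋=6905; principal=29914-6905=23009; balance=387936-23009=364927
29. interest=⌊364927·178/10000⌋=6495; principal=29914-6495=23419; balance=364927-23419=341508
30. interest=⌊341508·178/10000⌋=6078; principal=29914-6078=23836; balance=341508-23836=317672
31. interest=⌊317672·178/10000⌋=5654; principal=29914-5654=24260; balance=317672-24260=293412
32. interest=⌊293412·178/10000⌋=5222; principal=29914-5222=24692; balance=293412-24692=268720
33. interest=⌊268720·178/10000⌋=4783; principal=29914-4783=25131; balance=268720-25131=243589
34. interest=⌊243589·178/10000⌋=4335; principal=29914-4335=25579; balance=243589-25579=218010
35. interest=⌊218010·178/10000⌋=3880; principal=29914-3880=26034; balance=218010-26034=191976
36. interest=⌊191976·178/10000⌋=3417; principal=29914-3417=26497; balance=191976-26497=165479
37. interest=⌊165479·178/10000⌋=2945; principal=29914-2945=26969; balance=165479-26969=138510
38. interest=⌊138510·178/10000⌋=2465; principal=29914-2465=27449; balance=138510-27449=111061
39. interest=⌊111061·178/10000⌋=1976; principal=29914-1976=27938; balance=111061-27938=83123
40. interest=⌊83123·178/10000⌋=1479; principal=29914-1479=28435; balance=83123-28435=54688
41. interest=⌊54688·178/10000⌋=973; principal=29914-973=28941; balance=54688-28941=25747
42. interest=⌊25747·178/10000⌋=458; principal=min(29914-458,25747)=25747; balance=25747-25747=0

1 15625 14289 863520
2 15370 14544 848976
3 15111 14803 834173
4 14848 15066 819107
5 14580 15334 803773
6 14307 15607 788166
7 14029 15885 772281
8 13746 16168 756113
9 13458 16456 739657
10 13165 16749 722908
11 12867 17047 705861
12 12564 17350 688511
13 12255 17659 670852
14 11941 17973 652879
15 11621 18293 634586
16 11295 18619 615967
17 10964 18950 597017
18 10626 19288 577729
19 10283 19631 558098
20 9934 19980 538118
21 9578 20336 517782
22 9216 20698 497084
23 8848 21066 476018
24 8473 21441 454577
25 8091 21823 432754
26 7703 22211 410543
27 7307 22607 387936
28 6905 23009 364927
29 6495 23419 341508
30 6078 23836 317672
31 5654 24260 293412
32 5222 24692 268720
33 4783 25131 243589
34 4335 25579 218010
35 3880 26034 191976
36 3417 26497 165479
37 2945 26969 138510
38 2465 27449 111061
39 1976 27938 83123
40 1479 28435 54688
41 973 28941 25747
42 458 25747 0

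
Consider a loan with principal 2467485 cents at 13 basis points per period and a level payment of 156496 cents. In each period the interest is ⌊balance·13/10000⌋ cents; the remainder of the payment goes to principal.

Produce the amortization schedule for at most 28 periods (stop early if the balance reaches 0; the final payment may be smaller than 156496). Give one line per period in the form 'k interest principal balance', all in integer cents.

1. interest=⌊2467485·13/10000⌋=3207; principal=156496-3207=153289; balance=2467485-153289=2314196
2. interest=⌊2314196·13/10000⌋=3008; principal=156496-3008=153488; balance=2314196-153488=2160708
3. interest=⌊2160708·13/10000⌋=2808; principal=156496-2808=153688; balance=2160708-153688=2007020
4. interest=⌊2007020·13/10000⌋=2609; principal=156496-2609=153887; balance=2007020-153887=1853133
5. interest=⌊1853133·13/10000⌋=2409; principal=156496-2409=154087; balance=1853133-154087=1699046
6. interest=⌊1699046·13/10000⌋=2208; principal=156496-2208=154288; balance=1699046-154288=1544758
7. interest=⌊1544758·13/10000⌋=2008; principal=156496-2008=154488; balance=1544758-154488=1390270
8. interest=⌊1390270·13/10000⌋=1807; principal=156496-1807=154689; balance=1390270-154689=1235581
9. interest=⌊1235581·13/10000⌋=1606; principal=156496-1606=154890; balance=1235581-154890=1080691
10. interest=⌊1080691·13/10000⌋=1404; principal=156496-1404=155092; balance=1080691-155092=925599
11. interest=⌊925599·13/10000⌋=1203; principal=156496-1203=155293; balance=925599-155293=770306
12. interest=⌊770306·13/10000⌋=1001; principal=156496-1001=155495; balance=770306-155495=614811
13. interest=⌊614811·13/10000⌋=799; principal=156496-799=155697; balance=614811-155697=459114
14. interest=⌊459114·13/10000⌋=596; principal=156496-596=155900; balance=459114-155900=303214
15. interest=⌊303214·13/10000⌋=394; principal=156496-394=156102; balance=303214-156102=147112
16. interest=⌊147112·13/10000⌋=191; principal=min(156496-191,147112)=147112; balance=147112-147112=0

1 3207 153289 2314196
2 3008 153488 2160708
3 2808 153688 2007020
4 2609 153887 1853133
5 2409 154087 1699046
6 2208 154288 1544758
7 2008 154488 1390270
8 1807 154689 1235581
9 1606 154890 1080691
10 1404 155092 925599
11 1203 155293 770306
12 1001 155495 614811
13 799 155697 459114
14 596 155900 303214
15 394 156102 147112
16 191 147112 0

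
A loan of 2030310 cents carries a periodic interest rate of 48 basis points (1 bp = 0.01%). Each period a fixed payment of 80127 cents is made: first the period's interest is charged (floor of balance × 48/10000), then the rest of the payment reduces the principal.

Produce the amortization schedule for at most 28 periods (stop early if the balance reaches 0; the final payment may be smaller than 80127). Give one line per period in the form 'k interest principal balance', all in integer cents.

1. interest=⌊2030310·48/10000⌋=9745; principal=80127-9745=70382; balance=2030310-70382=1959928
2. interest=⌊1959928·48/10000⌋=9407; principal=80127-9407=70720; balance=1959928-70720=1889208
3. interest=⌊1889208·48/10000⌋=9068; principal=80127-9068=71059; balance=1889208-71059=1818149
4. interest=⌊1818149·48/10000⌋=8727; principal=80127-8727=71400; balance=1818149-71400=1746749
5. interest=⌊1746749·48/10000⌋=8384; principal=80127-8384=71743; balance=1746749-71743=1675006
6. interest=⌊1675006·48/10000⌋=8040; principal=80127-8040=72087; balance=1675006-72087=1602919
7. interest=⌊1602919·48/10000⌋=7694; principal=80127-7694=72433; balance=1602919-72433=1530486
8. interest=⌊1530486·48/10000⌋=7346; principal=80127-7346=72781; balance=1530486-72781=1457705
9. interest=⌊1457705·48/10000⌋=6996; principal=80127-6996=73131; balance=1457705-73131=1384574
10. interest=⌊1384574·48/10000⌋=6645; principal=80127-6645=73482; balance=1384574-73482=1311092
11. interest=⌊1311092·48/10000⌋=6293; principal=80127-6293=73834; balance=1311092-73834=1237258
12. interest=⌊1237258·48/10000⌋=5938; principal=80127-5938=74189; balance=1237258-74189=1163069
13. interest=⌊1163069·48/10000⌋=5582; principal=80127-5582=74545; balance=1163069-74545=1088524
14. interest=⌊1088524·48/10000⌋=5224; principal=80127-5224=74903; balance=1088524-74903=1013621
15. interest=⌊1013621·48/10000⌋=4865; principal=80127-4865=75262; balance=1013621-75262=938359
16. interest=⌊938359·48/10000⌋=4504; principal=80127-4504=75623; balance=938359-75623=862736
17. interest=⌊862736·48/10000⌋=4141; principal=80127-4141=75986; balance=862736-75986=786750
18. interest=⌊786750·48/10000⌋=3776; principal=80127-3776=76351; balance=786750-76351=710399
19. interest=⌊710399·48/10000⌋=3409; principal=80127-3409=76718; balance=710399-76718=633681
20. interest=⌊633681·48/10000⌋=3041; principal=80127-3041=77086; balance=633681-77086=556595
21. interest=⌊556595·48/10000⌋=2671; principal=80127-2671=77456; balance=556595-77456=479139
22. interest=⌊479139·48/10000⌋=2299; principal=80127-2299=77828; balance=479139-77828=401311
23. interest=⌊401311·48/10000⌋=1926; principal=80127-1926=78201; balance=401311-78201=323110
24. interest=⌊323110·48/10000⌋=1550; principal=80127-1550=78577; balance=323110-78577=244533
25. interest=⌊244533·48/10000⌋=1173; principal=80127-1173=78954; balance=244533-78954=165579
26. interest=⌊165579·48/10000⌋=794; principal=80127-794=79333; balance=165579-79333=86246
27. interest=⌊86246·48/10000⌋=413; principal=80127-413=79714; balance=86246-79714=6532
28. interest=⌊6532·48/10000⌋=31; principal=min(80127-31,6532)=6532; balance=6532-6532=0

1 9745 70382 1959928
2 9407 70720 1889208
3 9068 71059 1818149
4 8727 71400 1746749
5 8384 71743 1675006
6 8040 72087 1602919
7 7694 72433 1530486
8 7346 72781 1457705
9 6996 73131 1384574
10 6645 73482 1311092
11 6293 73834 1237258
12 5938 74189 1163069
13 5582 74545 1088524
14 5224 74903 1013621
15 4865 75262 938359
16 4504 75623 862736
17 4141 75986 786750
18 3776 76351 710399
19 3409 76718 633681
20 3041 77086 556595
21 2671 77456 479139
22 2299 77828 401311
23 1926 78201 323110
24 1550 78577 244533
25 1173 78954 165579
26 794 79333 86246
27 413 79714 6532
28 31 6532 0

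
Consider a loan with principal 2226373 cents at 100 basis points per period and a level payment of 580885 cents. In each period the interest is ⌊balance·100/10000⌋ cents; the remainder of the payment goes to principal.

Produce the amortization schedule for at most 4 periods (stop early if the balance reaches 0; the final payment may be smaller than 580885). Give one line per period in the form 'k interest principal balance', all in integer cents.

1. interest=⌊2226373·100/10000⌋=22263; principal=580885-22263=558622; balance=2226373-558622=1667751
2. interest=⌊1667751·100/10000⌋=16677; principal=580885-16677=564208; balance=1667751-564208=1103543
3. interest=⌊1103543·100/10000⌋=11035; principal=580885-11035=569850; balance=1103543-569850=533693
4. interest=⌊533693·100/10000⌋=5336; principal=min(580885-5336,533693)=533693; balance=533693-533693=0

1 22263 558622 1667751
2 16677 564208 1103543
3 11035 569850 533693
4 5336 533693 0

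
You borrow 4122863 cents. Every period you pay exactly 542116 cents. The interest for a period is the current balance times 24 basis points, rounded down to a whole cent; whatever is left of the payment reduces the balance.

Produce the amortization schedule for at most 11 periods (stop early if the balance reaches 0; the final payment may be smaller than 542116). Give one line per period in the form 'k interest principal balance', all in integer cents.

1. interest=⌊4122863·24/10000⌋=9894; principal=542116-9894=532222; balance=4122863-532222=3590641
2. interest=⌊3590641·24/10000⌋=8617; principal=542116-8617=533499; balance=3590641-533499=3057142
3. interest=⌊3057142·24/10000⌋=7337; principal=542116-7337=534779; balance=3057142-534779=2522363
4. interest=⌊2522363·24/10000⌋=6053; principal=542116-6053=536063; balance=2522363-536063=1986300
5. interest=⌊1986300·24/10000⌋=4767; principal=542116-4767=537349; balance=1986300-537349=1448951
6. interest=⌊1448951·24/10000⌋=3477; principal=542116-3477=538639; balance=1448951-538639=910312
7. interest=⌊910312·24/10000⌋=2184; principal=542116-2184=539932; balance=910312-539932=370380
8. interest=⌊370380·24/10000⌋=888; principal=min(542116-888,370380)=370380; balance=370380-370380=0

1 9894 532222 3590641
2 8617 533499 3057142
3 7337 534779 2522363
4 6053 536063 1986300
5 4767 537349 1448951
6 3477 538639 910312
7 2184 539932 370380
8 888 370380 0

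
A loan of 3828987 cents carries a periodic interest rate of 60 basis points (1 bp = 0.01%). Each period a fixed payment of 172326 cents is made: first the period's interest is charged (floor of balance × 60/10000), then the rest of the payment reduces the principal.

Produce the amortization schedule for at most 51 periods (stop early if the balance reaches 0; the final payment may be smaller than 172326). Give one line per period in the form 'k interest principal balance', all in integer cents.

1. interest=⌊3828987·60/10000⌋=22973; principal=172326-22973=149353; balance=3828987-149353=3679634
2. interest=⌊3679634·60/10000⌋=22077; principal=172326-22077=150249; balance=3679634-150249=3529385
3. interest=⌊3529385·60/10000⌋=21176; principal=172326-21176=151150; balance=3529385-151150=3378235
4. interest=⌊3378235·60/10000⌋=20269; principal=172326-20269=152057; balance=3378235-152057=3226178
5. interest=⌊3226178·60/10000⌋=19357; principal=172326-19357=152969; balance=3226178-152969=3073209
6. interest=⌊3073209·60/10000⌋=18439; principal=172326-18439=153887; balance=3073209-153887=2919322
7. interest=⌊2919322·60/10000⌋=17515; principal=172326-17515=154811; balance=2919322-154811=2764511
8. interest=⌊2764511·60/10000⌋=16587; principal=172326-16587=155739; balance=2764511-155739=2608772
9. interest=⌊2608772·60/10000⌋=15652; principal=172326-15652=156674; balance=2608772-156674=2452098
10. interest=⌊2452098·60/10000⌋=14712; principal=172326-14712=157614; balance=2452098-157614=2294484
11. interest=⌊2294484·60/10000⌋=13766; principal=172326-13766=158560; balance=2294484-158560=2135924
12. interest=⌊2135924·60/10000⌋=12815; principal=172326-12815=159511; balance=2135924-159511=1976413
13. interest=⌊1976413·60/10000⌋=11858; principal=172326-11858=160468; balance=1976413-160468=1815945
14. interest=⌊1815945·60/10000⌋=10895; principal=172326-10895=161431; balance=1815945-161431=1654514
15. interest=⌊1654514·60/10000⌋=9927; principal=172326-9927=162399; balance=1654514-162399=1492115
16. interest=⌊1492115·60/10000⌋=8952; principal=172326-8952=163374; balance=1492115-163374=1328741
17. interest=⌊1328741·60/10000⌋=7972; principal=172326-7972=164354; balance=1328741-164354=1164387
18. interest=⌊1164387·60/10000⌋=6986; principal=172326-6986=165340; balance=1164387-165340=999047
19. interest=⌊999047·60/10000⌋=5994; principal=172326-5994=166332; balance=999047-166332=832715
20. interest=⌊832715·60/10000⌋=4996; principal=172326-4996=167330; balance=832715-167330=665385
21. interest=⌊665385·60/10000⌋=3992; principal=172326-3992=168334; balance=665385-168334=497051
22. interest=⌊497051·60/10000⌋=2982; principal=172326-2982=169344; balance=497051-169344=327707
23. interest=⌊327707·60/10000⌋=1966; principal=172326-1966=170360; balance=327707-170360=157347
24. interest=⌊157347·60/10000⌋=944; principal=min(172326-944,157347)=157347; balance=157347-157347=0

1 22973 149353 3679634
2 22077 150249 3529385
3 21176 151150 3378235
4 20269 152057 3226178
5 19357 152969 3073209
6 18439 153887 2919322
7 17515 154811 2764511
8 16587 155739 2608772
9 15652 156674 2452098
10 14712 157614 2294484
11 13766 158560 2135924
12 12815 159511 1976413
13 11858 160468 1815945
14 10895 161431 1654514
15 9927 162399 1492115
16 8952 163374 1328741
17 7972 164354 1164387
18 6986 165340 999047
19 5994 166332 832715
20 4996 167330 665385
21 3992 168334 497051
22 2982 169344 327707
23 1966 170360 157347
24 944 157347 0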